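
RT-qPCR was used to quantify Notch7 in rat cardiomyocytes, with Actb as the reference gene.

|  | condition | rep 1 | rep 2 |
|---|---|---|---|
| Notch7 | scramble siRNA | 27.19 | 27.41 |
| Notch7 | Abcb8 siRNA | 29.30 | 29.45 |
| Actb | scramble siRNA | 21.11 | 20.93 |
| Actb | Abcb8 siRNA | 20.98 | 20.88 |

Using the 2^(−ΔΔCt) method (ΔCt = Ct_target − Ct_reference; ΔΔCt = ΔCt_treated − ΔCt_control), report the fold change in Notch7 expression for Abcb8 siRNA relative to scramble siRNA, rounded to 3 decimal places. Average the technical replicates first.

Mean Ct: Notch7 scramble siRNA 27.300; Notch7 Abcb8 siRNA 29.375; Actb scramble siRNA 21.020; Actb Abcb8 siRNA 20.930
ΔCt(scramble siRNA) = 27.300 − 21.020 = 6.280
ΔCt(Abcb8 siRNA) = 29.375 − 20.930 = 8.445
ΔΔCt = 8.445 − 6.280 = 2.165
Fold change = 2^(−2.165) = 0.2230

0.223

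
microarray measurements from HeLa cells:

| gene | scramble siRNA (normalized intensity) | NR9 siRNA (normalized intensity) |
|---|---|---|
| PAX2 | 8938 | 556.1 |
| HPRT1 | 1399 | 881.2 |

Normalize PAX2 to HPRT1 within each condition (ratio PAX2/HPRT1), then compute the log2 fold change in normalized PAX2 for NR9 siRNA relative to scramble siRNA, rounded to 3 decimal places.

-3.340

PAX2/HPRT1 (scramble siRNA) = 8938 / 1399 = 6.3888
PAX2/HPRT1 (NR9 siRNA) = 556.1 / 881.2 = 0.63107
Fold change = 0.63107 / 6.3888 = 0.0988
log2(0.0988) = -3.3397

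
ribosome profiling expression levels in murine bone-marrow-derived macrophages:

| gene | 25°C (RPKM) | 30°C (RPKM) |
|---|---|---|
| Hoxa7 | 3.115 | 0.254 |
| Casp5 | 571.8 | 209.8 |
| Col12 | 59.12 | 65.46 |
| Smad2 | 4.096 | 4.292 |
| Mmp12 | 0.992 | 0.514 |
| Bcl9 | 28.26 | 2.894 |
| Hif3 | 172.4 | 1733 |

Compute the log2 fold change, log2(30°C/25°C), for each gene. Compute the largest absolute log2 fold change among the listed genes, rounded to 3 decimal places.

3.616

log2(0.254/3.115) = -3.616  (Hoxa7)
log2(209.8/571.8) = -1.446  (Casp5)
log2(65.46/59.12) = 0.147  (Col12)
log2(4.292/4.096) = 0.067  (Smad2)
log2(0.514/0.992) = -0.949  (Mmp12)
log2(2.894/28.26) = -3.288  (Bcl9)
log2(1733/172.4) = 3.329  (Hif3)
The largest magnitude belongs to Hoxa7.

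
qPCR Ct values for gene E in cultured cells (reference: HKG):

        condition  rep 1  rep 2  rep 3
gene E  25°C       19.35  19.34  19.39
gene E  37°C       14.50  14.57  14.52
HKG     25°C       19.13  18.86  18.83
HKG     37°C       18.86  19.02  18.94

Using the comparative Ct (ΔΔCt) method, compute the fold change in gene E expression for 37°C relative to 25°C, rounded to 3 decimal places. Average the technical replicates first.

Mean Ct: gene E 25°C 19.360; gene E 37°C 14.530; HKG 25°C 18.940; HKG 37°C 18.940
ΔCt(25°C) = 19.360 − 18.940 = 0.420
ΔCt(37°C) = 14.530 − 18.940 = -4.410
ΔΔCt = -4.410 − 0.420 = -4.830
Fold change = 2^(−(-4.830)) = 2^4.830 = 28.4430

28.443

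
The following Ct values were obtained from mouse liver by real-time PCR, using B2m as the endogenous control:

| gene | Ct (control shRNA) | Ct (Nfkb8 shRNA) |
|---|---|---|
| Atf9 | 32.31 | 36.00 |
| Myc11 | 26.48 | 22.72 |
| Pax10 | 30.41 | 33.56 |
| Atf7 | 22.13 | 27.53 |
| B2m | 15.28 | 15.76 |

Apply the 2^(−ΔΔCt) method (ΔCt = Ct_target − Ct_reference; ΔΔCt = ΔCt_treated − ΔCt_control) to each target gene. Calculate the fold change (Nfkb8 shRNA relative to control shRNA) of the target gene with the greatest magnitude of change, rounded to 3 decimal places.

Atf9: ΔΔCt = (36.00−15.76) − (32.31−15.28) = 20.24 − 17.03 = 3.21; fold change = 2^-3.21 = 0.108
Myc11: ΔΔCt = (22.72−15.76) − (26.48−15.28) = 6.96 − 11.20 = -4.24; fold change = 2^4.24 = 18.896
Pax10: ΔΔCt = (33.56−15.76) − (30.41−15.28) = 17.80 − 15.13 = 2.67; fold change = 2^-2.67 = 0.157
Atf7: ΔΔCt = (27.53−15.76) − (22.13−15.28) = 11.77 − 6.85 = 4.92; fold change = 2^-4.92 = 0.033
Atf7 has the largest |ΔΔCt| = 4.92.

0.033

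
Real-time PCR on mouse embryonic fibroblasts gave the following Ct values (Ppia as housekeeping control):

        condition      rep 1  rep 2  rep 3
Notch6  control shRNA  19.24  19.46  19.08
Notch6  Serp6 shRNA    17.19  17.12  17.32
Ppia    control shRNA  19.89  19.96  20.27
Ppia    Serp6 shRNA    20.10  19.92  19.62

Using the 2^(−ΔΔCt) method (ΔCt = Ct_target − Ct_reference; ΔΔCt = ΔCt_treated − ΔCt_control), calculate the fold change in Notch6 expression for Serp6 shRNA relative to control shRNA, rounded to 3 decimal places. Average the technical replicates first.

3.706

Mean Ct: Notch6 control shRNA 19.260; Notch6 Serp6 shRNA 17.210; Ppia control shRNA 20.040; Ppia Serp6 shRNA 19.880
ΔCt(control shRNA) = 19.260 − 20.040 = -0.780
ΔCt(Serp6 shRNA) = 17.210 − 19.880 = -2.670
ΔΔCt = -2.670 − (-0.780) = -1.890
Fold change = 2^(−(-1.890)) = 2^1.890 = 3.7064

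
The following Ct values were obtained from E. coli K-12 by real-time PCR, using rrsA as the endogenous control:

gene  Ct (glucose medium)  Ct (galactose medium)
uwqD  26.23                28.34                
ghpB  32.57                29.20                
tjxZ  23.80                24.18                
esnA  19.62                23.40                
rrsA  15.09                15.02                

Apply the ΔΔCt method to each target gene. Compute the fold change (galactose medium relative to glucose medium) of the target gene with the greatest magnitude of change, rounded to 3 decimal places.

uwqD: ΔΔCt = (28.34−15.02) − (26.23−15.09) = 13.32 − 11.14 = 2.18; fold change = 2^-2.18 = 0.221
ghpB: ΔΔCt = (29.20−15.02) − (32.57−15.09) = 14.18 − 17.48 = -3.30; fold change = 2^3.30 = 9.849
tjxZ: ΔΔCt = (24.18−15.02) − (23.80−15.09) = 9.16 − 8.71 = 0.45; fold change = 2^-0.45 = 0.732
esnA: ΔΔCt = (23.40−15.02) − (19.62−15.09) = 8.38 − 4.53 = 3.85; fold change = 2^-3.85 = 0.069
esnA has the largest |ΔΔCt| = 3.85.

0.069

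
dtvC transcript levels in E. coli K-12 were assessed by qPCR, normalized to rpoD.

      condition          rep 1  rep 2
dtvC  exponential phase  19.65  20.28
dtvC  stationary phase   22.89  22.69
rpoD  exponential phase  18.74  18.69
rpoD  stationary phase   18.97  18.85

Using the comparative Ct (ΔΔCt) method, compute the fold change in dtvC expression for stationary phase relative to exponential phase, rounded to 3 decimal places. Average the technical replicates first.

0.162

Mean Ct: dtvC exponential phase 19.965; dtvC stationary phase 22.790; rpoD exponential phase 18.715; rpoD stationary phase 18.910
ΔCt(exponential phase) = 19.965 − 18.715 = 1.250
ΔCt(stationary phase) = 22.790 − 18.910 = 3.880
ΔΔCt = 3.880 − 1.250 = 2.630
Fold change = 2^(−2.630) = 0.1615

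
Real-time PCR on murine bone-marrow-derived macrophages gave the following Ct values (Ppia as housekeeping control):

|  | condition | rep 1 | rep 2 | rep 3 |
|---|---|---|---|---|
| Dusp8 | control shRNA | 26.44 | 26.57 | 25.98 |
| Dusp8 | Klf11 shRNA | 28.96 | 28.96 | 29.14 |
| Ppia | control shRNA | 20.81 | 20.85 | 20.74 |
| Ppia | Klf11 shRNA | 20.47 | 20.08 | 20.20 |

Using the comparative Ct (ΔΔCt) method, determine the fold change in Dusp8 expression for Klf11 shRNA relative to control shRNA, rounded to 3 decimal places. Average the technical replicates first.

0.106

Mean Ct: Dusp8 control shRNA 26.330; Dusp8 Klf11 shRNA 29.020; Ppia control shRNA 20.800; Ppia Klf11 shRNA 20.250
ΔCt(control shRNA) = 26.330 − 20.800 = 5.530
ΔCt(Klf11 shRNA) = 29.020 − 20.250 = 8.770
ΔΔCt = 8.770 − 5.530 = 3.240
Fold change = 2^(−3.240) = 0.1058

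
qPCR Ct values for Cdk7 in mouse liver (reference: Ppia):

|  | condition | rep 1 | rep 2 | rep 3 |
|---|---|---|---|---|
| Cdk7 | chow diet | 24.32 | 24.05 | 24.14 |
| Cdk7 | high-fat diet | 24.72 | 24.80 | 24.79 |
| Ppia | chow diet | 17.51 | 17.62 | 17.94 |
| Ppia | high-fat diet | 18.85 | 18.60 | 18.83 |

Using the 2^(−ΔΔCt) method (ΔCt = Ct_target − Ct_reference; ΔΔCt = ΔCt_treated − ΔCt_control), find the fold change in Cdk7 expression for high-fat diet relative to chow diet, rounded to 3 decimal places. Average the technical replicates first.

1.385

Mean Ct: Cdk7 chow diet 24.170; Cdk7 high-fat diet 24.770; Ppia chow diet 17.690; Ppia high-fat diet 18.760
ΔCt(chow diet) = 24.170 − 17.690 = 6.480
ΔCt(high-fat diet) = 24.770 − 18.760 = 6.010
ΔΔCt = 6.010 − 6.480 = -0.470
Fold change = 2^(−(-0.470)) = 2^0.470 = 1.3851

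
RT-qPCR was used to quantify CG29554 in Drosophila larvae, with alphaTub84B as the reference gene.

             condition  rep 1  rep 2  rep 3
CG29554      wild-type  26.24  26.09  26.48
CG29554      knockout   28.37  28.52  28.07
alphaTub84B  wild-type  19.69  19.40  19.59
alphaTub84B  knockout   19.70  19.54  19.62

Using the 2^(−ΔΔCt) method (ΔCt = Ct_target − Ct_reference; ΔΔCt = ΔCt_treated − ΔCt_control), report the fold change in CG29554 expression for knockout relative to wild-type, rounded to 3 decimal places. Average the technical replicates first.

0.252

Mean Ct: CG29554 wild-type 26.270; CG29554 knockout 28.320; alphaTub84B wild-type 19.560; alphaTub84B knockout 19.620
ΔCt(wild-type) = 26.270 − 19.560 = 6.710
ΔCt(knockout) = 28.320 − 19.620 = 8.700
ΔΔCt = 8.700 − 6.710 = 1.990
Fold change = 2^(−1.990) = 0.2517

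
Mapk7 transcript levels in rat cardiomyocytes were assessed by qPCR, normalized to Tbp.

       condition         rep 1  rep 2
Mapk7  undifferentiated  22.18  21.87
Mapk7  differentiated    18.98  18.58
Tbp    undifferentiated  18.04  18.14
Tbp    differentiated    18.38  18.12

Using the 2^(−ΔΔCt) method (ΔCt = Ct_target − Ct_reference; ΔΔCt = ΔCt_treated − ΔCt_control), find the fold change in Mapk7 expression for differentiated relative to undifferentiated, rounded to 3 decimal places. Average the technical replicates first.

Mean Ct: Mapk7 undifferentiated 22.025; Mapk7 differentiated 18.780; Tbp undifferentiated 18.090; Tbp differentiated 18.250
ΔCt(undifferentiated) = 22.025 − 18.090 = 3.935
ΔCt(differentiated) = 18.780 − 18.250 = 0.530
ΔΔCt = 0.530 − 3.935 = -3.405
Fold change = 2^(−(-3.405)) = 2^3.405 = 10.5927

10.593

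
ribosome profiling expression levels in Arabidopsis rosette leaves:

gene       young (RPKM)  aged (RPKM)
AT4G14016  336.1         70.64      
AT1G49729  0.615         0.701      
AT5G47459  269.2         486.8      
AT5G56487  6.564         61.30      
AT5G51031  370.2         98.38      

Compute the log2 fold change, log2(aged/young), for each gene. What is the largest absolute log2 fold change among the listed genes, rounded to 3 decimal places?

log2(70.64/336.1) = -2.250  (AT4G14016)
log2(0.701/0.615) = 0.189  (AT1G49729)
log2(486.8/269.2) = 0.855  (AT5G47459)
log2(61.30/6.564) = 3.223  (AT5G56487)
log2(98.38/370.2) = -1.912  (AT5G51031)
The largest magnitude belongs to AT5G56487.

3.223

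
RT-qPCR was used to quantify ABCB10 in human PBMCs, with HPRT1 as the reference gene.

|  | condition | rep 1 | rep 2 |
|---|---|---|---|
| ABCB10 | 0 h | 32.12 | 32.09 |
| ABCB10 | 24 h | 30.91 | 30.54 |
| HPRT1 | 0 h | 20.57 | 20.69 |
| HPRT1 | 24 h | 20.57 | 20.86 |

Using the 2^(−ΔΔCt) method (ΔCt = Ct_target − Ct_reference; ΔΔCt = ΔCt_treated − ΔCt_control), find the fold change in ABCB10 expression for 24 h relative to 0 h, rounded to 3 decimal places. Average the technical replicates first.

Mean Ct: ABCB10 0 h 32.105; ABCB10 24 h 30.725; HPRT1 0 h 20.630; HPRT1 24 h 20.715
ΔCt(0 h) = 32.105 − 20.630 = 11.475
ΔCt(24 h) = 30.725 − 20.715 = 10.010
ΔΔCt = 10.010 − 11.475 = -1.465
Fold change = 2^(−(-1.465)) = 2^1.465 = 2.7606

2.761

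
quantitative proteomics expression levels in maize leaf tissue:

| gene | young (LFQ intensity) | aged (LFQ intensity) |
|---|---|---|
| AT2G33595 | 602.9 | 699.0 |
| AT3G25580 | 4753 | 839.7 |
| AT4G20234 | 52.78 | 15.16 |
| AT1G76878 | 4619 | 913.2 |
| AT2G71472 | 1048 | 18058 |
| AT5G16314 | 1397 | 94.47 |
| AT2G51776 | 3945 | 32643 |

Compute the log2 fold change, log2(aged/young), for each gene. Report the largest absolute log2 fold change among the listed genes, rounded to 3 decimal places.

4.107

log2(699.0/602.9) = 0.213  (AT2G33595)
log2(839.7/4753) = -2.501  (AT3G25580)
log2(15.16/52.78) = -1.800  (AT4G20234)
log2(913.2/4619) = -2.339  (AT1G76878)
log2(18058/1048) = 4.107  (AT2G71472)
log2(94.47/1397) = -3.886  (AT5G16314)
log2(32643/3945) = 3.049  (AT2G51776)
The largest magnitude belongs to AT2G71472.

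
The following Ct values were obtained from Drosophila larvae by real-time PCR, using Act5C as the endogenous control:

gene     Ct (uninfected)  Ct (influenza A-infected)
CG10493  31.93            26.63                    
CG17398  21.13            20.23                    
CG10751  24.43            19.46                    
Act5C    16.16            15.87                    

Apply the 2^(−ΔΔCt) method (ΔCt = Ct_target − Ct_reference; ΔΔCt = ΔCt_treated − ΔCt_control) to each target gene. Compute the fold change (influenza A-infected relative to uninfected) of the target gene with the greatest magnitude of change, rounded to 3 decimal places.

32.223

CG10493: ΔΔCt = (26.63−15.87) − (31.93−16.16) = 10.76 − 15.77 = -5.01; fold change = 2^5.01 = 32.223
CG17398: ΔΔCt = (20.23−15.87) − (21.13−16.16) = 4.36 − 4.97 = -0.61; fold change = 2^0.61 = 1.526
CG10751: ΔΔCt = (19.46−15.87) − (24.43−16.16) = 3.59 − 8.27 = -4.68; fold change = 2^4.68 = 25.634
CG10493 has the largest |ΔΔCt| = 5.01.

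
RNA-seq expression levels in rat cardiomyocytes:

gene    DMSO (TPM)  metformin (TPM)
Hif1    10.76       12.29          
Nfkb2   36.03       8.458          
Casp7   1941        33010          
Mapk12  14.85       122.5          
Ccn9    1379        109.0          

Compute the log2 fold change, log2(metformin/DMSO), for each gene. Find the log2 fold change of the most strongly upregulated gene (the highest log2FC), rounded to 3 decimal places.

log2(12.29/10.76) = 0.192  (Hif1)
log2(8.458/36.03) = -2.091  (Nfkb2)
log2(33010/1941) = 4.088  (Casp7)
log2(122.5/14.85) = 3.044  (Mapk12)
log2(109.0/1379) = -3.661  (Ccn9)
Casp7 is most strongly upregulated.

4.088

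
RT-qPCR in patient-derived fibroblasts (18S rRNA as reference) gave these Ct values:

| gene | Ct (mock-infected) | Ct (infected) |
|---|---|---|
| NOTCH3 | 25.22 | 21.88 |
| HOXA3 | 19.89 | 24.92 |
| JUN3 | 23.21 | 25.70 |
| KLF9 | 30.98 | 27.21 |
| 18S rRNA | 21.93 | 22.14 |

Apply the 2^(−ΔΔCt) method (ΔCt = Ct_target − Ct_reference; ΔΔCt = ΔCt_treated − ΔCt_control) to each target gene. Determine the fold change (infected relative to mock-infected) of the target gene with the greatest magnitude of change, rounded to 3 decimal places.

0.035

NOTCH3: ΔΔCt = (21.88−22.14) − (25.22−21.93) = -0.26 − 3.29 = -3.55; fold change = 2^3.55 = 11.713
HOXA3: ΔΔCt = (24.92−22.14) − (19.89−21.93) = 2.78 − (-2.04) = 4.82; fold change = 2^-4.82 = 0.035
JUN3: ΔΔCt = (25.70−22.14) − (23.21−21.93) = 3.56 − 1.28 = 2.28; fold change = 2^-2.28 = 0.206
KLF9: ΔΔCt = (27.21−22.14) − (30.98−21.93) = 5.07 − 9.05 = -3.98; fold change = 2^3.98 = 15.780
HOXA3 has the largest |ΔΔCt| = 4.82.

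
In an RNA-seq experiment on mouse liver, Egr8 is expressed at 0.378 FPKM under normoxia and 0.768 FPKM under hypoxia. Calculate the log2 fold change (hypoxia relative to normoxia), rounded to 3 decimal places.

Fold change = 0.768 / 0.378 = 2.0317
log2(2.0317) = 1.0227

1.023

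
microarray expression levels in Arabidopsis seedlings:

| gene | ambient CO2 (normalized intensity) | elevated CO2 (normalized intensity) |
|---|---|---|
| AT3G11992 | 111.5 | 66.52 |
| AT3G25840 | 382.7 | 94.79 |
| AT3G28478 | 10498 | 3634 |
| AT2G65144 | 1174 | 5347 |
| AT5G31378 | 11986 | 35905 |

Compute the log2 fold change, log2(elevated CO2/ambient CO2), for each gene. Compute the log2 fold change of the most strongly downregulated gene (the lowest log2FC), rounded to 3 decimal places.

log2(66.52/111.5) = -0.745  (AT3G11992)
log2(94.79/382.7) = -2.013  (AT3G25840)
log2(3634/10498) = -1.530  (AT3G28478)
log2(5347/1174) = 2.187  (AT2G65144)
log2(35905/11986) = 1.583  (AT5G31378)
AT3G25840 is most strongly downregulated.

-2.013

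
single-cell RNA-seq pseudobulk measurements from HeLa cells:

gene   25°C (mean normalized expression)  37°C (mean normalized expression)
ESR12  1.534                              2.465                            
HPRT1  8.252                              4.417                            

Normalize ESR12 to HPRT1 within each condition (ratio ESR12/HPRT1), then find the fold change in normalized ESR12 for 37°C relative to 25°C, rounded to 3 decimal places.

ESR12/HPRT1 (25°C) = 1.534 / 8.252 = 0.18589
ESR12/HPRT1 (37°C) = 2.465 / 4.417 = 0.55807
Fold change = 0.55807 / 0.18589 = 3.0021

3.002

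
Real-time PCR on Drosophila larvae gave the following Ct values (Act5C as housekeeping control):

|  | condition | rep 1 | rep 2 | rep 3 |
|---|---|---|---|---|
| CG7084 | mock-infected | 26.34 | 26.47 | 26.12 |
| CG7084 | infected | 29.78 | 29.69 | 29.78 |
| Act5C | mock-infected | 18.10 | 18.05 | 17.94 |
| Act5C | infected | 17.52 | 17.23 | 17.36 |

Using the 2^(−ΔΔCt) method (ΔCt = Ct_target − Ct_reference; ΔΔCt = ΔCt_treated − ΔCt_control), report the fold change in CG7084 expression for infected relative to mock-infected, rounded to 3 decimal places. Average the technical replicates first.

0.058

Mean Ct: CG7084 mock-infected 26.310; CG7084 infected 29.750; Act5C mock-infected 18.030; Act5C infected 17.370
ΔCt(mock-infected) = 26.310 − 18.030 = 8.280
ΔCt(infected) = 29.750 − 17.370 = 12.380
ΔΔCt = 12.380 − 8.280 = 4.100
Fold change = 2^(−4.100) = 0.0583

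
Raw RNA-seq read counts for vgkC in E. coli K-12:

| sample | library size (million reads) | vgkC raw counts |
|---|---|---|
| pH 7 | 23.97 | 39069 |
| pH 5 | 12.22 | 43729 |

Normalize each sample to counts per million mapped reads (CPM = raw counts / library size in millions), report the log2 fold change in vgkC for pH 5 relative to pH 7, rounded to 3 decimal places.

CPM(pH 7) = 39069 / 23.97 = 1629.9124
CPM(pH 5) = 43729 / 12.22 = 3578.4779
Fold change = 3578.4779 / 1629.9124 = 2.19550
log2(2.19550) = 1.1346

1.135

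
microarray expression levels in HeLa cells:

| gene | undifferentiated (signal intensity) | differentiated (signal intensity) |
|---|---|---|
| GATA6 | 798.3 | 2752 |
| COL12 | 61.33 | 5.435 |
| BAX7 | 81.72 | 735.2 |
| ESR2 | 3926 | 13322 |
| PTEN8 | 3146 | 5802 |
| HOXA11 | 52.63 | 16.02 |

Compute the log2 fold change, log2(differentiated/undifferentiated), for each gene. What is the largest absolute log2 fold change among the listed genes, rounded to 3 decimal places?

3.496

log2(2752/798.3) = 1.785  (GATA6)
log2(5.435/61.33) = -3.496  (COL12)
log2(735.2/81.72) = 3.169  (BAX7)
log2(13322/3926) = 1.763  (ESR2)
log2(5802/3146) = 0.883  (PTEN8)
log2(16.02/52.63) = -1.716  (HOXA11)
The largest magnitude belongs to COL12.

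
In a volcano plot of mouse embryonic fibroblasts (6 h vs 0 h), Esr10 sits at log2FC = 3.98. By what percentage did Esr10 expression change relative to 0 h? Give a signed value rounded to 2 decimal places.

1477.97%

Fold change = 2^(3.98) = 15.7797
Percent change = (FC − 1) × 100% = (15.7797 − 1) × 100 = 1477.97%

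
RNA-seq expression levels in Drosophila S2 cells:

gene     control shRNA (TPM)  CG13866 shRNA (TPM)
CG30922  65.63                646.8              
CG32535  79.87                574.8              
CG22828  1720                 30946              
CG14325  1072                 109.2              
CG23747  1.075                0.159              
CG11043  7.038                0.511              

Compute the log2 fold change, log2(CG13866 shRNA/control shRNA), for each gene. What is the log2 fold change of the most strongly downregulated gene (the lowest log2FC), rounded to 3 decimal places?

-3.784

log2(646.8/65.63) = 3.301  (CG30922)
log2(574.8/79.87) = 2.847  (CG32535)
log2(30946/1720) = 4.169  (CG22828)
log2(109.2/1072) = -3.295  (CG14325)
log2(0.159/1.075) = -2.757  (CG23747)
log2(0.511/7.038) = -3.784  (CG11043)
CG11043 is most strongly downregulated.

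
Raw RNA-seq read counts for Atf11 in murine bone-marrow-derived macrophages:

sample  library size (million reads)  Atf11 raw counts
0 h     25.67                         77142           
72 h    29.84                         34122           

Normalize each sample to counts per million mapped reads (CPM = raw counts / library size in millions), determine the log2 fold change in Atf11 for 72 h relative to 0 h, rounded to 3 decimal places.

-1.394

CPM(0 h) = 77142 / 25.67 = 3005.1422
CPM(72 h) = 34122 / 29.84 = 1143.4987
Fold change = 1143.4987 / 3005.1422 = 0.38051
log2(0.38051) = -1.3940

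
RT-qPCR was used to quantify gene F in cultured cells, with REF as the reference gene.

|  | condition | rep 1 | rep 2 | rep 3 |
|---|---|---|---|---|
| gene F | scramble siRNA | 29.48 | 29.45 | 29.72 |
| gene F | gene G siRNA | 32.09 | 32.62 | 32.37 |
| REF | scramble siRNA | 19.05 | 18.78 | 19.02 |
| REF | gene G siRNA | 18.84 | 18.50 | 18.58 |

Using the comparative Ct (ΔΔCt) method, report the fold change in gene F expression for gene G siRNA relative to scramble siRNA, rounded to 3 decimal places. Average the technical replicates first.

0.115

Mean Ct: gene F scramble siRNA 29.550; gene F gene G siRNA 32.360; REF scramble siRNA 18.950; REF gene G siRNA 18.640
ΔCt(scramble siRNA) = 29.550 − 18.950 = 10.600
ΔCt(gene G siRNA) = 32.360 − 18.640 = 13.720
ΔΔCt = 13.720 − 10.600 = 3.120
Fold change = 2^(−3.120) = 0.1150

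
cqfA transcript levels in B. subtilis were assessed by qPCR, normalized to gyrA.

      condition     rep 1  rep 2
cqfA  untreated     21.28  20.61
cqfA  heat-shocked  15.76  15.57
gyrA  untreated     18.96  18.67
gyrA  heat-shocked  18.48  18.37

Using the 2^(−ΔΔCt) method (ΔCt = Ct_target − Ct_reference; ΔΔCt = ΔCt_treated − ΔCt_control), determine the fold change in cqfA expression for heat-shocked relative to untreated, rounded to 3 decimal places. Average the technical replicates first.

29.651

Mean Ct: cqfA untreated 20.945; cqfA heat-shocked 15.665; gyrA untreated 18.815; gyrA heat-shocked 18.425
ΔCt(untreated) = 20.945 − 18.815 = 2.130
ΔCt(heat-shocked) = 15.665 − 18.425 = -2.760
ΔΔCt = -2.760 − 2.130 = -4.890
Fold change = 2^(−(-4.890)) = 2^4.890 = 29.6508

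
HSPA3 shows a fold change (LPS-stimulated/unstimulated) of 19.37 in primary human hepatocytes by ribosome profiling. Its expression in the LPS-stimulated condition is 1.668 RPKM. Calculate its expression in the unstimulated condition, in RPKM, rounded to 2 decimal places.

unstimulated expression = 1.668 / 19.37 = 0.09

0.09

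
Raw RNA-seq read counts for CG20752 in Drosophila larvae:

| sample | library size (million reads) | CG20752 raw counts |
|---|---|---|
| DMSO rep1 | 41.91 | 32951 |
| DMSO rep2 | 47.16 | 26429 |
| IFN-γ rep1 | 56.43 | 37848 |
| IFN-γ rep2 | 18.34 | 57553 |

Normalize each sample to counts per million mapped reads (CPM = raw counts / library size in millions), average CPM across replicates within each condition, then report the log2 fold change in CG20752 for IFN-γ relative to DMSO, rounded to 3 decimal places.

CPM(DMSO rep1) = 32951 / 41.91 = 786.2324
CPM(DMSO rep2) = 26429 / 47.16 = 560.4114
CPM(IFN-γ rep1) = 37848 / 56.43 = 670.7071
CPM(IFN-γ rep2) = 57553 / 18.34 = 3138.1134
mean CPM(DMSO) = 673.3219; mean CPM(IFN-γ) = 1904.4102
Fold change = 1904.4102 / 673.3219 = 2.82838
log2(2.82838) = 1.5000

1.500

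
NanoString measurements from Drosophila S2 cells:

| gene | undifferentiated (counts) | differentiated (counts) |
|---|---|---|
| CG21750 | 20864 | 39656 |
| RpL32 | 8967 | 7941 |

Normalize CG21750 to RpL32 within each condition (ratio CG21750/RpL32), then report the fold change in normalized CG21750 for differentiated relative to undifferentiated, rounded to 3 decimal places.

2.146

CG21750/RpL32 (undifferentiated) = 20864 / 8967 = 2.3268
CG21750/RpL32 (differentiated) = 39656 / 7941 = 4.9938
Fold change = 4.9938 / 2.3268 = 2.1463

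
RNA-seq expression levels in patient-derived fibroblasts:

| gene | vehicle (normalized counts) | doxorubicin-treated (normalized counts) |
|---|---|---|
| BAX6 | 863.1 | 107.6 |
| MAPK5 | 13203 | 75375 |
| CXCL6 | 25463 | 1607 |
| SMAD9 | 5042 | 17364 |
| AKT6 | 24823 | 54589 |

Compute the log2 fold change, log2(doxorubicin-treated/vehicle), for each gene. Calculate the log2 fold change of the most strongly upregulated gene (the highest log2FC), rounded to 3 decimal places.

2.513

log2(107.6/863.1) = -3.004  (BAX6)
log2(75375/13203) = 2.513  (MAPK5)
log2(1607/25463) = -3.986  (CXCL6)
log2(17364/5042) = 1.784  (SMAD9)
log2(54589/24823) = 1.137  (AKT6)
MAPK5 is most strongly upregulated.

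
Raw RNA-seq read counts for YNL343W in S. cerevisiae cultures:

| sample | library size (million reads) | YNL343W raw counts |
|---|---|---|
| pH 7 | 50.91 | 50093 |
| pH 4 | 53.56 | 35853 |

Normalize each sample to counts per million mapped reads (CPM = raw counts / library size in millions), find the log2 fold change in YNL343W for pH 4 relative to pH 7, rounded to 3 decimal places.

CPM(pH 7) = 50093 / 50.91 = 983.9521
CPM(pH 4) = 35853 / 53.56 = 669.3988
Fold change = 669.3988 / 983.9521 = 0.68032
log2(0.68032) = -0.5557

-0.556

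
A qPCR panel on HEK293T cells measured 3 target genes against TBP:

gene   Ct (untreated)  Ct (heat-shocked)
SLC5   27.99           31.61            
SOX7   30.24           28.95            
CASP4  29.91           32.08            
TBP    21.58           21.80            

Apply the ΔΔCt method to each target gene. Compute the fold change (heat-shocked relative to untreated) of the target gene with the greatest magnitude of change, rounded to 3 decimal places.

0.095

SLC5: ΔΔCt = (31.61−21.80) − (27.99−21.58) = 9.81 − 6.41 = 3.40; fold change = 2^-3.40 = 0.095
SOX7: ΔΔCt = (28.95−21.80) − (30.24−21.58) = 7.15 − 8.66 = -1.51; fold change = 2^1.51 = 2.848
CASP4: ΔΔCt = (32.08−21.80) − (29.91−21.58) = 10.28 − 8.33 = 1.95; fold change = 2^-1.95 = 0.259
SLC5 has the largest |ΔΔCt| = 3.40.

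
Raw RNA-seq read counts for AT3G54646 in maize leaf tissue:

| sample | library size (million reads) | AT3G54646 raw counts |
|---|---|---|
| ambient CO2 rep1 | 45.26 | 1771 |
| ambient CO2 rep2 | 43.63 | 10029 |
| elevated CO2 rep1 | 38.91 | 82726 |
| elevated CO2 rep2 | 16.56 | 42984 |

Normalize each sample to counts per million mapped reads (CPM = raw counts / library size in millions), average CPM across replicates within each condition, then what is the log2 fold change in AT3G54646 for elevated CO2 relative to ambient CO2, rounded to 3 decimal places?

4.134

CPM(ambient CO2 rep1) = 1771 / 45.26 = 39.1295
CPM(ambient CO2 rep2) = 10029 / 43.63 = 229.8648
CPM(elevated CO2 rep1) = 82726 / 38.91 = 2126.0858
CPM(elevated CO2 rep2) = 42984 / 16.56 = 2595.6522
mean CPM(ambient CO2) = 134.4971; mean CPM(elevated CO2) = 2360.8690
Fold change = 2360.8690 / 134.4971 = 17.55330
log2(17.55330) = 4.1337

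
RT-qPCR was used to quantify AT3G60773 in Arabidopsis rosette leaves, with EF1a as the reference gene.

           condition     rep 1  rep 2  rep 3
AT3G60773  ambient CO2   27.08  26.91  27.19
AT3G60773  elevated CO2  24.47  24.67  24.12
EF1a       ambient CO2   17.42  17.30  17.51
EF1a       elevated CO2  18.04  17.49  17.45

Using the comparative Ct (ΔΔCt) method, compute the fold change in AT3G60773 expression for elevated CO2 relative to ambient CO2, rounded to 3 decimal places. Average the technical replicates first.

7.413

Mean Ct: AT3G60773 ambient CO2 27.060; AT3G60773 elevated CO2 24.420; EF1a ambient CO2 17.410; EF1a elevated CO2 17.660
ΔCt(ambient CO2) = 27.060 − 17.410 = 9.650
ΔCt(elevated CO2) = 24.420 − 17.660 = 6.760
ΔΔCt = 6.760 − 9.650 = -2.890
Fold change = 2^(−(-2.890)) = 2^2.890 = 7.4127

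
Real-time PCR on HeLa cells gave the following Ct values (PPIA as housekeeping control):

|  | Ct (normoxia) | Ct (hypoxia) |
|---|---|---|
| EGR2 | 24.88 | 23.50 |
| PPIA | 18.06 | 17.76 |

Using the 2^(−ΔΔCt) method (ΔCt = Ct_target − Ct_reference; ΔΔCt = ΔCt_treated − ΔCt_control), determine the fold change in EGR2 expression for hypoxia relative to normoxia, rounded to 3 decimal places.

ΔCt(normoxia) = 24.880 − 18.060 = 6.820
ΔCt(hypoxia) = 23.500 − 17.760 = 5.740
ΔΔCt = 5.740 − 6.820 = -1.080
Fold change = 2^(−(-1.080)) = 2^1.080 = 2.1140

2.114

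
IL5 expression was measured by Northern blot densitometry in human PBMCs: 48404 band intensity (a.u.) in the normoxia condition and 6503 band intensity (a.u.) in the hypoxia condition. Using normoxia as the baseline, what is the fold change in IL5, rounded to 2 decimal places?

Fold change = 6503 / 48404 = 0.134
IL5 is downregulated.

0.13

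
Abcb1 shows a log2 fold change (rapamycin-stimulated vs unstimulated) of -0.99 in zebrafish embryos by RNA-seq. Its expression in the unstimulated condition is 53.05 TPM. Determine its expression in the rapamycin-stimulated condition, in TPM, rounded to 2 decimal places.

Fold change = 2^(-0.99) = 0.5035
rapamycin-stimulated expression = 53.05 × 0.5035 = 26.71

26.71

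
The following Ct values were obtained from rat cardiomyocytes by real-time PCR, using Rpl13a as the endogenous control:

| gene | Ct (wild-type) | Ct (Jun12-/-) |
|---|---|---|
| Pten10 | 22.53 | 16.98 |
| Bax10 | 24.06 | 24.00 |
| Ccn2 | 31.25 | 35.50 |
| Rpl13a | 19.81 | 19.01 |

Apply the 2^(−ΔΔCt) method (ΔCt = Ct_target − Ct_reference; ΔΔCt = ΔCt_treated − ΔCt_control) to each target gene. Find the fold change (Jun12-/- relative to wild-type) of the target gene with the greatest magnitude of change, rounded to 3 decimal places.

0.030

Pten10: ΔΔCt = (16.98−19.01) − (22.53−19.81) = -2.03 − 2.72 = -4.75; fold change = 2^4.75 = 26.909
Bax10: ΔΔCt = (24.00−19.01) − (24.06−19.81) = 4.99 − 4.25 = 0.74; fold change = 2^-0.74 = 0.599
Ccn2: ΔΔCt = (35.50−19.01) − (31.25−19.81) = 16.49 − 11.44 = 5.05; fold change = 2^-5.05 = 0.030
Ccn2 has the largest |ΔΔCt| = 5.05.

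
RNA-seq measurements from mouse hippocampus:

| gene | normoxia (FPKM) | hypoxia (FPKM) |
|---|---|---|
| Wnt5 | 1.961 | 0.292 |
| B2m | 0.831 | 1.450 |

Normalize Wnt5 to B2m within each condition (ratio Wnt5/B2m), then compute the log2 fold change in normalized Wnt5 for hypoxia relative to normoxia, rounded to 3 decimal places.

Wnt5/B2m (normoxia) = 1.961 / 0.831 = 2.3598
Wnt5/B2m (hypoxia) = 0.292 / 1.450 = 0.20138
Fold change = 0.20138 / 2.3598 = 0.0853
log2(0.0853) = -3.5507

-3.551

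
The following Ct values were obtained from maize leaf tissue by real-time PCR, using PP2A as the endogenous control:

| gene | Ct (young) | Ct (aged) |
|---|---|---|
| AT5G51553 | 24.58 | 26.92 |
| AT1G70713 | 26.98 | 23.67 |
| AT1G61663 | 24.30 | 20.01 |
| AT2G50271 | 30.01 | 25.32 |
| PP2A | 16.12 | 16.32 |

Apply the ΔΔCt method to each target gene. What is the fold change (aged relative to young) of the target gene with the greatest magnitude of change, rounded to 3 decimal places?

AT5G51553: ΔΔCt = (26.92−16.32) − (24.58−16.12) = 10.60 − 8.46 = 2.14; fold change = 2^-2.14 = 0.227
AT1G70713: ΔΔCt = (23.67−16.32) − (26.98−16.12) = 7.35 − 10.86 = -3.51; fold change = 2^3.51 = 11.392
AT1G61663: ΔΔCt = (20.01−16.32) − (24.30−16.12) = 3.69 − 8.18 = -4.49; fold change = 2^4.49 = 22.471
AT2G50271: ΔΔCt = (25.32−16.32) − (30.01−16.12) = 9.00 − 13.89 = -4.89; fold change = 2^4.89 = 29.651
AT2G50271 has the largest |ΔΔCt| = 4.89.

29.651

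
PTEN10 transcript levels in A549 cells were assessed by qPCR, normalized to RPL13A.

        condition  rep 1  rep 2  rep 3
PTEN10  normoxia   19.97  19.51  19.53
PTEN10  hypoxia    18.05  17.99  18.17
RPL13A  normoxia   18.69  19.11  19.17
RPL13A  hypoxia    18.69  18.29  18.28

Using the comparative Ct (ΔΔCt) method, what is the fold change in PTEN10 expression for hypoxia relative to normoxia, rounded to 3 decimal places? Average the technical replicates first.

Mean Ct: PTEN10 normoxia 19.670; PTEN10 hypoxia 18.070; RPL13A normoxia 18.990; RPL13A hypoxia 18.420
ΔCt(normoxia) = 19.670 − 18.990 = 0.680
ΔCt(hypoxia) = 18.070 − 18.420 = -0.350
ΔΔCt = -0.350 − 0.680 = -1.030
Fold change = 2^(−(-1.030)) = 2^1.030 = 2.0420

2.042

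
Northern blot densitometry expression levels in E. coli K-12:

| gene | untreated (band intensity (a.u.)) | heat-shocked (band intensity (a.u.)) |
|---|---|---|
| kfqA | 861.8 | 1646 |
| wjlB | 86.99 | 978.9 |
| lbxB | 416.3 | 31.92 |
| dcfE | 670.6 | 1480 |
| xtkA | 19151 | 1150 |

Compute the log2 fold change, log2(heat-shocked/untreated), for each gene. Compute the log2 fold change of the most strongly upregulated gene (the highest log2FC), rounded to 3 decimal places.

3.492

log2(1646/861.8) = 0.934  (kfqA)
log2(978.9/86.99) = 3.492  (wjlB)
log2(31.92/416.3) = -3.705  (lbxB)
log2(1480/670.6) = 1.142  (dcfE)
log2(1150/19151) = -4.058  (xtkA)
wjlB is most strongly upregulated.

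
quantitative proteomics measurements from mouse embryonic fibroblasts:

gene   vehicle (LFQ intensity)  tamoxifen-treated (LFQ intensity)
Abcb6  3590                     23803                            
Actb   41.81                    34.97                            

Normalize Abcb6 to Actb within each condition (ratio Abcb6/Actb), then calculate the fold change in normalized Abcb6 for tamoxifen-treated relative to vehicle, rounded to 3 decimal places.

7.927

Abcb6/Actb (vehicle) = 3590 / 41.81 = 85.865
Abcb6/Actb (tamoxifen-treated) = 23803 / 34.97 = 680.67
Fold change = 680.67 / 85.865 = 7.9272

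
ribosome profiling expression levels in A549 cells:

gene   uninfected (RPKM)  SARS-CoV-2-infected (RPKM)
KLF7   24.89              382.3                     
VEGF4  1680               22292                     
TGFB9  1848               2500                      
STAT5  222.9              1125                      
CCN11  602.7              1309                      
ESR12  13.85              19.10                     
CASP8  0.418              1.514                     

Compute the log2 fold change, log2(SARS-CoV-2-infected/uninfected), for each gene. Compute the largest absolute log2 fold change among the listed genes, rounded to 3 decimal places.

log2(382.3/24.89) = 3.941  (KLF7)
log2(22292/1680) = 3.730  (VEGF4)
log2(2500/1848) = 0.436  (TGFB9)
log2(1125/222.9) = 2.335  (STAT5)
log2(1309/602.7) = 1.119  (CCN11)
log2(19.10/13.85) = 0.464  (ESR12)
log2(1.514/0.418) = 1.857  (CASP8)
The largest magnitude belongs to KLF7.

3.941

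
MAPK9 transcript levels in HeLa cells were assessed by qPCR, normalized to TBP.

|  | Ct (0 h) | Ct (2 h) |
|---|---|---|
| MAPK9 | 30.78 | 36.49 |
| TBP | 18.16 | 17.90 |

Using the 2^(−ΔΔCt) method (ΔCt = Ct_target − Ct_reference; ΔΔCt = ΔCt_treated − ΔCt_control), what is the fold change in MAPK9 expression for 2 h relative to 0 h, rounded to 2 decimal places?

ΔCt(0 h) = 30.780 − 18.160 = 12.620
ΔCt(2 h) = 36.490 − 17.900 = 18.590
ΔΔCt = 18.590 − 12.620 = 5.970
Fold change = 2^(−5.970) = 0.016

0.02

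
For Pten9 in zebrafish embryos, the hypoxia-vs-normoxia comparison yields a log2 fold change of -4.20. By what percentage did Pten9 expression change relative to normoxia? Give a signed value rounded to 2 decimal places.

Fold change = 2^(-4.20) = 0.0544
Percent change = (FC − 1) × 100% = (0.0544 − 1) × 100 = -94.56%

-94.56%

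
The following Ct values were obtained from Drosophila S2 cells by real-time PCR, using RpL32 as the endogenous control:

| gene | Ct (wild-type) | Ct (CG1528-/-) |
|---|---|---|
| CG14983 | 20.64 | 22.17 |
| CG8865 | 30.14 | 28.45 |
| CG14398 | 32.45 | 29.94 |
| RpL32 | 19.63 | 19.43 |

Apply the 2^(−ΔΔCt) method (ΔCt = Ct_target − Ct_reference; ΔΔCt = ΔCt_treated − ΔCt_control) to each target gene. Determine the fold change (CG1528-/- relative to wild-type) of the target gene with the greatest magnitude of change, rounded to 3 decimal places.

CG14983: ΔΔCt = (22.17−19.43) − (20.64−19.63) = 2.74 − 1.01 = 1.73; fold change = 2^-1.73 = 0.301
CG8865: ΔΔCt = (28.45−19.43) − (30.14−19.63) = 9.02 − 10.51 = -1.49; fold change = 2^1.49 = 2.809
CG14398: ΔΔCt = (29.94−19.43) − (32.45−19.63) = 10.51 − 12.82 = -2.31; fold change = 2^2.31 = 4.959
CG14398 has the largest |ΔΔCt| = 2.31.

4.959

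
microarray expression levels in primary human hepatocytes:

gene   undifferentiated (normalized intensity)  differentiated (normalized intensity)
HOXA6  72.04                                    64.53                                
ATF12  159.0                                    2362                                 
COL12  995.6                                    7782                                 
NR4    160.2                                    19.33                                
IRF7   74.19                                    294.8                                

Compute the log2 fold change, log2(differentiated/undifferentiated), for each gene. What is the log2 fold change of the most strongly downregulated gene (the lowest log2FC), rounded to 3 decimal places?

-3.051

log2(64.53/72.04) = -0.159  (HOXA6)
log2(2362/159.0) = 3.893  (ATF12)
log2(7782/995.6) = 2.967  (COL12)
log2(19.33/160.2) = -3.051  (NR4)
log2(294.8/74.19) = 1.990  (IRF7)
NR4 is most strongly downregulated.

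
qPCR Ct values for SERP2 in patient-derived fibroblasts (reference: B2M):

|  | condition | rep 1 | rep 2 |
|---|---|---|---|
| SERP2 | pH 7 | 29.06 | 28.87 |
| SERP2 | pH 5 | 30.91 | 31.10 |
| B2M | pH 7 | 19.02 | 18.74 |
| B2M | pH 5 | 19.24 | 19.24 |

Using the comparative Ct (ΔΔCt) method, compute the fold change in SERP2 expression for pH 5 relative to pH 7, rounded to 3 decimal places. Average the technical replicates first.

Mean Ct: SERP2 pH 7 28.965; SERP2 pH 5 31.005; B2M pH 7 18.880; B2M pH 5 19.240
ΔCt(pH 7) = 28.965 − 18.880 = 10.085
ΔCt(pH 5) = 31.005 − 19.240 = 11.765
ΔΔCt = 11.765 − 10.085 = 1.680
Fold change = 2^(−1.680) = 0.3121

0.312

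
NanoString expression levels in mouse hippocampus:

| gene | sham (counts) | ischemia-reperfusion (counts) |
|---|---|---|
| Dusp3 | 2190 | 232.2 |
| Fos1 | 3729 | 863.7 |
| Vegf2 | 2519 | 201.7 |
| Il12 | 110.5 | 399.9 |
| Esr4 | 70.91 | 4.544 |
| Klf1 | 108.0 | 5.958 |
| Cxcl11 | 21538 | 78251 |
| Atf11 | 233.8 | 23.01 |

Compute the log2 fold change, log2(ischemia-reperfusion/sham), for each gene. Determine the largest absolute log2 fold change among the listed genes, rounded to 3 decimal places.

log2(232.2/2190) = -3.237  (Dusp3)
log2(863.7/3729) = -2.110  (Fos1)
log2(201.7/2519) = -3.643  (Vegf2)
log2(399.9/110.5) = 1.856  (Il12)
log2(4.544/70.91) = -3.964  (Esr4)
log2(5.958/108.0) = -4.180  (Klf1)
log2(78251/21538) = 1.861  (Cxcl11)
log2(23.01/233.8) = -3.345  (Atf11)
The largest magnitude belongs to Klf1.

4.180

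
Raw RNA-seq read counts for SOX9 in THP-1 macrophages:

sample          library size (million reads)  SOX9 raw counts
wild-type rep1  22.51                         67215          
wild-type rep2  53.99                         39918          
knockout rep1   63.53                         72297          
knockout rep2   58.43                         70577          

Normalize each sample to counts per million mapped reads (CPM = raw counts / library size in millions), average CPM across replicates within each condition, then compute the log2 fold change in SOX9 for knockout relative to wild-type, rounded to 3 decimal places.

CPM(wild-type rep1) = 67215 / 22.51 = 2986.0062
CPM(wild-type rep2) = 39918 / 53.99 = 739.3591
CPM(knockout rep1) = 72297 / 63.53 = 1137.9978
CPM(knockout rep2) = 70577 / 58.43 = 1207.8898
mean CPM(wild-type) = 1862.6827; mean CPM(knockout) = 1172.9438
Fold change = 1172.9438 / 1862.6827 = 0.62971
log2(0.62971) = -0.6672

-0.667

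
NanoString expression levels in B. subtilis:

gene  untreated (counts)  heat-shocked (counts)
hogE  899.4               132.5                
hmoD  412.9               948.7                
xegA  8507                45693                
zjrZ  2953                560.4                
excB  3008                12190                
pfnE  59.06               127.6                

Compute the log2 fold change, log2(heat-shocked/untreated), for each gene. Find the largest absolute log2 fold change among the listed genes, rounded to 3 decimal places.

log2(132.5/899.4) = -2.763  (hogE)
log2(948.7/412.9) = 1.200  (hmoD)
log2(45693/8507) = 2.425  (xegA)
log2(560.4/2953) = -2.398  (zjrZ)
log2(12190/3008) = 2.019  (excB)
log2(127.6/59.06) = 1.111  (pfnE)
The largest magnitude belongs to hogE.

2.763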